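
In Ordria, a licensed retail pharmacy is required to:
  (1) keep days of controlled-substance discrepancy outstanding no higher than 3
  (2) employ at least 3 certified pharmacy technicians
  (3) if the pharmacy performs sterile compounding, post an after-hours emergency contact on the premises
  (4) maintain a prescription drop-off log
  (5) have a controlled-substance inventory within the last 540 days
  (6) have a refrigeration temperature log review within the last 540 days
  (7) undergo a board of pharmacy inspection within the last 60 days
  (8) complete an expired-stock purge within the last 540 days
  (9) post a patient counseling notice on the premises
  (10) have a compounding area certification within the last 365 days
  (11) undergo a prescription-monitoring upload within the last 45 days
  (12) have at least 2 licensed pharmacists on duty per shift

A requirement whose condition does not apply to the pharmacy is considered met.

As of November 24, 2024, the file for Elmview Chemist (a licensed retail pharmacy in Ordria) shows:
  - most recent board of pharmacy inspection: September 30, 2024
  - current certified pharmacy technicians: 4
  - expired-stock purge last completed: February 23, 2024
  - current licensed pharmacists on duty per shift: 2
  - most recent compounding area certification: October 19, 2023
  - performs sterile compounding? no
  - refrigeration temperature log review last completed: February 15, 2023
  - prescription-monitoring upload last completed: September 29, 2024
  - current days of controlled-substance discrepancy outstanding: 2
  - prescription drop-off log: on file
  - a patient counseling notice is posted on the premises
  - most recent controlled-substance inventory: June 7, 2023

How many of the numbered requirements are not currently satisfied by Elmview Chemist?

3

1. days of controlled-substance discrepancy outstanding 2 ≤ 3 → met
2. certified pharmacy technicians 4 ≥ 3 → met
3. condition 'performs sterile compounding' does not hold → requirement n/a → met
4. prescription drop-off log present → met
5. controlled-substance inventory 536 days ago vs limit 540 → met
6. refrigeration temperature log review 648 days ago vs limit 540 → not met
7. board of pharmacy inspection 55 days ago vs limit 60 → met
8. expired-stock purge 275 days ago vs limit 540 → met
9. patient counseling notice present → met
10. compounding area certification 402 days ago vs limit 365 → not met
11. prescription-monitoring upload 56 days ago vs limit 45 → not met
12. licensed pharmacists on duty per shift 2 ≥ 2 → met
Not met: 3 of 12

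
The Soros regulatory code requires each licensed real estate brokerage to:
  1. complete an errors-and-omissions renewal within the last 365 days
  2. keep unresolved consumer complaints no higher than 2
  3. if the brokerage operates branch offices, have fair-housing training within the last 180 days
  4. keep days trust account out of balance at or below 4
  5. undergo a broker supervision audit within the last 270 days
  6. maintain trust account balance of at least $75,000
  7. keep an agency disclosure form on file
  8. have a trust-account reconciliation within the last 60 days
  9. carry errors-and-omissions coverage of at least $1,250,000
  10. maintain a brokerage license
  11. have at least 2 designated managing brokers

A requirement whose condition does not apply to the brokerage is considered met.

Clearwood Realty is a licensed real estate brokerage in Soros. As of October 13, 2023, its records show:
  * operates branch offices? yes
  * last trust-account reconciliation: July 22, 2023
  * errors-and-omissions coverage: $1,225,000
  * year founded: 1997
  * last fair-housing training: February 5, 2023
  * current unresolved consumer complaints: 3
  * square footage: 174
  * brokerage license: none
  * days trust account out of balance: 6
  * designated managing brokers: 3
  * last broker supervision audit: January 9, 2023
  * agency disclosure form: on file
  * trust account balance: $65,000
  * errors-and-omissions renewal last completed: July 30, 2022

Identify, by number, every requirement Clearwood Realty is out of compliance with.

1. errors-and-omissions renewal 440 days ago vs limit 365 → not met
2. unresolved consumer complaints 3 > 2 → not met
3. condition 'operates branch offices' holds; fair-housing training 250 days ago vs limit 180 → not met
4. days trust account out of balance 6 > 4 → not met
5. broker supervision audit 277 days ago vs limit 270 → not met
6. trust account balance $65,000 < $75,000 → not met
7. agency disclosure form present → met
8. trust-account reconciliation 83 days ago vs limit 60 → not met
9. errors-and-omissions coverage $1,225,000 < $1,250,000 → not met
10. brokerage license absent → not met
11. designated managing brokers 3 ≥ 2 → met
Not met: 1, 2, 3, 4, 5, 6, 8, 9, 10

1, 2, 3, 4, 5, 6, 8, 9, 10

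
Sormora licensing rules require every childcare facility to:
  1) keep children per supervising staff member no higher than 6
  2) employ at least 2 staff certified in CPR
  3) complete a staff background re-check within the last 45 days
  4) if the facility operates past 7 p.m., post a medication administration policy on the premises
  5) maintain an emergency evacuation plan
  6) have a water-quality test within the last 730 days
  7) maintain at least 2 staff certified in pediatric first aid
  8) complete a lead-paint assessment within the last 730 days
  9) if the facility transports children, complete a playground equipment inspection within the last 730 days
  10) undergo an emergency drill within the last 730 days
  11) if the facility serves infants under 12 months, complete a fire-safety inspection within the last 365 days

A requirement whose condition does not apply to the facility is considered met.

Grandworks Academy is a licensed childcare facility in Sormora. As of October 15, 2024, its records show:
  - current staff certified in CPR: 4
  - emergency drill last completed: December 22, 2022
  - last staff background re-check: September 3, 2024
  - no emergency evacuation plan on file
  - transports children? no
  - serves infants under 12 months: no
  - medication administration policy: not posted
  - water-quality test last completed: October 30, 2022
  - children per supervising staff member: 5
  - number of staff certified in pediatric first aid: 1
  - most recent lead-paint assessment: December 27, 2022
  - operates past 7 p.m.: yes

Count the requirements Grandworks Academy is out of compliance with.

3

1. children per supervising staff member 5 ≤ 6 → met
2. staff certified in CPR 4 ≥ 2 → met
3. staff background re-check 42 days ago vs limit 45 → met
4. condition 'operates past 7 p.m.' holds; medication administration policy absent → not met
5. emergency evacuation plan absent → not met
6. water-quality test 716 days ago vs limit 730 → met
7. staff certified in pediatric first aid 1 < 2 → not met
8. lead-paint assessment 658 days ago vs limit 730 → met
9. condition 'transports children' does not hold → requirement n/a → met
10. emergency drill 663 days ago vs limit 730 → met
11. condition 'serves infants under 12 months' does not hold → requirement n/a → met
Not met: 3 of 11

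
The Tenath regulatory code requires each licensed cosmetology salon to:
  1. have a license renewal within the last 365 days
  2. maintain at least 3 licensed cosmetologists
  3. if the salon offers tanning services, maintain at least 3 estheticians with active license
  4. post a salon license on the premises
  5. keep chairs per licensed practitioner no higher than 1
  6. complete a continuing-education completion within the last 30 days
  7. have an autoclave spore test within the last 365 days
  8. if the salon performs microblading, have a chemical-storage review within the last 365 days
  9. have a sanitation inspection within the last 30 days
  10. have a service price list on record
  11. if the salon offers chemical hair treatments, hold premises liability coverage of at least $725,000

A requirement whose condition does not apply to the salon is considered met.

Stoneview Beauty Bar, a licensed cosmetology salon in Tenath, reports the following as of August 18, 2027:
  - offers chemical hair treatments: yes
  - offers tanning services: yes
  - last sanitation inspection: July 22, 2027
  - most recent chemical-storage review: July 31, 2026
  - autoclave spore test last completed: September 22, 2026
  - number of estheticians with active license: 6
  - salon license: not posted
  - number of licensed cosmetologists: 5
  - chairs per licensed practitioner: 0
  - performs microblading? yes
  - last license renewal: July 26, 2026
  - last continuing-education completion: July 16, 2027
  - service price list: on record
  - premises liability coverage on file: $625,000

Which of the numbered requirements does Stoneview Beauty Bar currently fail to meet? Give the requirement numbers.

1. license renewal 388 days ago vs limit 365 → not met
2. licensed cosmetologists 5 ≥ 3 → met
3. condition 'offers tanning services' holds; estheticians with active license 6 ≥ 3 → met
4. salon license absent → not met
5. chairs per licensed practitioner 0 ≤ 1 → met
6. continuing-education completion 33 days ago vs limit 30 → not met
7. autoclave spore test 330 days ago vs limit 365 → met
8. condition 'performs microblading' holds; chemical-storage review 383 days ago vs limit 365 → not met
9. sanitation inspection 27 days ago vs limit 30 → met
10. service price list present → met
11. condition 'offers chemical hair treatments' holds; premises liability coverage $625,000 < $725,000 → not met
Not met: 1, 4, 6, 8, 11

1, 4, 6, 8, 11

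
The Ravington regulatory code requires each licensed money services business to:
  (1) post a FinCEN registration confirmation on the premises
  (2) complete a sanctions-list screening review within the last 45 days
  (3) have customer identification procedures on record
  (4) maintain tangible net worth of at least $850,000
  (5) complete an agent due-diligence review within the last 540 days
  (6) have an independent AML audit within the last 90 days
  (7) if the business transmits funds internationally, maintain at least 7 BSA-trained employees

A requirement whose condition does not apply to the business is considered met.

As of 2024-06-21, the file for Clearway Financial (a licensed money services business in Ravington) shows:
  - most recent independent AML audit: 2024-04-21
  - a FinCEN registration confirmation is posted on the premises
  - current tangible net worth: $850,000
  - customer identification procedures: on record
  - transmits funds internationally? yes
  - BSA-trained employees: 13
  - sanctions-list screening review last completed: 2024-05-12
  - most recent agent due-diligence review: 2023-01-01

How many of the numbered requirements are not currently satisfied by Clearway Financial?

0

1. FinCEN registration confirmation present → met
2. sanctions-list screening review 40 days ago vs limit 45 → met
3. customer identification procedures present → met
4. tangible net worth $850,000 ≥ $850,000 → met
5. agent due-diligence review 537 days ago vs limit 540 → met
6. independent AML audit 61 days ago vs limit 90 → met
7. condition 'transmits funds internationally' holds; BSA-trained employees 13 ≥ 7 → met
Not met: 0 of 7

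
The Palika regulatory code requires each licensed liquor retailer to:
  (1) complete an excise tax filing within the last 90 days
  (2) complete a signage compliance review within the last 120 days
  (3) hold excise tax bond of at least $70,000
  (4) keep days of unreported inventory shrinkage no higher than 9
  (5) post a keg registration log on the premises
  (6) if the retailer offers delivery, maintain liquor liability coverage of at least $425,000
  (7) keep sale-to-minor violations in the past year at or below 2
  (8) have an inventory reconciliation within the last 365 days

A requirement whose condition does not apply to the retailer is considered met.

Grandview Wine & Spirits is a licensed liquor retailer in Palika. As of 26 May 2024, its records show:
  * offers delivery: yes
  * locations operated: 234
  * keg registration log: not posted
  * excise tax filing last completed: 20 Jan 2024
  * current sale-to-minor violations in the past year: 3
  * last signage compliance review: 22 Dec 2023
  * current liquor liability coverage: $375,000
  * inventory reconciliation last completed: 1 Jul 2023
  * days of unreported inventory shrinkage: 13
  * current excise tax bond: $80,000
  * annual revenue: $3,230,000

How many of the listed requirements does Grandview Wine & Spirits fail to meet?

1. excise tax filing 127 days ago vs limit 90 → not met
2. signage compliance review 156 days ago vs limit 120 → not met
3. excise tax bond $80,000 ≥ $70,000 → met
4. days of unreported inventory shrinkage 13 > 9 → not met
5. keg registration log absent → not met
6. condition 'offers delivery' holds; liquor liability coverage $375,000 < $425,000 → not met
7. sale-to-minor violations in the past year 3 > 2 → not met
8. inventory reconciliation 330 days ago vs limit 365 → met
Not met: 6 of 8

6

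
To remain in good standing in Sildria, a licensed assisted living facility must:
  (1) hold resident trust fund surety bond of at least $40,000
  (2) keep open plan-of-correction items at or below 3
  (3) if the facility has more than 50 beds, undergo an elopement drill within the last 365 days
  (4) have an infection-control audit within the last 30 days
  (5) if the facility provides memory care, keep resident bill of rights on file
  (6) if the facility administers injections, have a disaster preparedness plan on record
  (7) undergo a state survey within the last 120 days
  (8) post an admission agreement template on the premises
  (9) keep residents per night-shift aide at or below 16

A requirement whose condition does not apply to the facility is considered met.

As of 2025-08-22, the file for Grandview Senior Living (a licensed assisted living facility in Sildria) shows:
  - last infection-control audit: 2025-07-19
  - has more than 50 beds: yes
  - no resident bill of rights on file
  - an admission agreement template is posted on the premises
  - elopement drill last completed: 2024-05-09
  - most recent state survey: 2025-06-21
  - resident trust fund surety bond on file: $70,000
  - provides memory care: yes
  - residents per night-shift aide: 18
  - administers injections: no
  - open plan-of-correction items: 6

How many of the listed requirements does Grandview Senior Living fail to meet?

1. resident trust fund surety bond $70,000 ≥ $40,000 → met
2. open plan-of-correction items 6 > 3 → not met
3. condition 'has more than 50 beds' holds; elopement drill 470 days ago vs limit 365 → not met
4. infection-control audit 34 days ago vs limit 30 → not met
5. condition 'provides memory care' holds; resident bill of rights absent → not met
6. condition 'administers injections' does not hold → requirement n/a → met
7. state survey 62 days ago vs limit 120 → met
8. admission agreement template present → met
9. residents per night-shift aide 18 > 16 → not met
Not met: 5 of 9

5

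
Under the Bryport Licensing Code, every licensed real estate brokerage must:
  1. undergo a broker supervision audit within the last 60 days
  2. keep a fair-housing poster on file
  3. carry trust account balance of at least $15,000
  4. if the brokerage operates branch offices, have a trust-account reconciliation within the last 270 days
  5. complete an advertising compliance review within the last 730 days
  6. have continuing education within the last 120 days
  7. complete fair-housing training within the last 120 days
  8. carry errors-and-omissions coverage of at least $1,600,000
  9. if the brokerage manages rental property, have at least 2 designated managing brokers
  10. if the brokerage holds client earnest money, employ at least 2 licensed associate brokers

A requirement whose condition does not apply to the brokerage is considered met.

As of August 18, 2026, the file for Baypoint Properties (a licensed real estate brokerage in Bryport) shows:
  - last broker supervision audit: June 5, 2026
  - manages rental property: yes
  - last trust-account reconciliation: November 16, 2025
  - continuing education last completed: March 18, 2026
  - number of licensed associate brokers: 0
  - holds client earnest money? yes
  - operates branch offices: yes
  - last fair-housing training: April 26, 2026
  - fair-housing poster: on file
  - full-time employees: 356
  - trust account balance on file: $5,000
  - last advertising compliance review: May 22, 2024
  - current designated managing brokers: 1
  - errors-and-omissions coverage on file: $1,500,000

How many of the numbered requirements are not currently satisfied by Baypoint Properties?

8

1. broker supervision audit 74 days ago vs limit 60 → not met
2. fair-housing poster present → met
3. trust account balance $5,000 < $15,000 → not met
4. condition 'operates branch offices' holds; trust-account reconciliation 275 days ago vs limit 270 → not met
5. advertising compliance review 818 days ago vs limit 730 → not met
6. continuing education 153 days ago vs limit 120 → not met
7. fair-housing training 114 days ago vs limit 120 → met
8. errors-and-omissions coverage $1,500,000 < $1,600,000 → not met
9. condition 'manages rental property' holds; designated managing brokers 1 < 2 → not met
10. condition 'holds client earnest money' holds; licensed associate brokers 0 < 2 → not met
Not met: 8 of 10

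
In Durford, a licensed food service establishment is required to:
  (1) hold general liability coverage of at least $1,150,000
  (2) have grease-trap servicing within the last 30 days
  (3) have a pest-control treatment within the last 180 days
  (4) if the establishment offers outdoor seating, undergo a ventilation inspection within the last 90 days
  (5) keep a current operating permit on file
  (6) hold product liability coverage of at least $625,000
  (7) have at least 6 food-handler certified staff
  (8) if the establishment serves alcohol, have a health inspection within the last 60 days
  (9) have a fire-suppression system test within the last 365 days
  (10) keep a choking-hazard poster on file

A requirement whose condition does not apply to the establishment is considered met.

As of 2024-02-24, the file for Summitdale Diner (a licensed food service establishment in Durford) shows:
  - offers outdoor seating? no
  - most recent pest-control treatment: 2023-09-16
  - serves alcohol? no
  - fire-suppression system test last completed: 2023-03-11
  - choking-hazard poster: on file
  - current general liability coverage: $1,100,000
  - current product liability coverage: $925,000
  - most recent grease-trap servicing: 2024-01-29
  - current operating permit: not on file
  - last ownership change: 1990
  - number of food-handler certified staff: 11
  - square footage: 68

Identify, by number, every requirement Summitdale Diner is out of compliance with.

1, 5

1. general liability coverage $1,100,000 < $1,150,000 → not met
2. grease-trap servicing 26 days ago vs limit 30 → met
3. pest-control treatment 161 days ago vs limit 180 → met
4. condition 'offers outdoor seating' does not hold → requirement n/a → met
5. current operating permit absent → not met
6. product liability coverage $925,000 ≥ $625,000 → met
7. food-handler certified staff 11 ≥ 6 → met
8. condition 'serves alcohol' does not hold → requirement n/a → met
9. fire-suppression system test 350 days ago vs limit 365 → met
10. choking-hazard poster present → met
Not met: 1, 5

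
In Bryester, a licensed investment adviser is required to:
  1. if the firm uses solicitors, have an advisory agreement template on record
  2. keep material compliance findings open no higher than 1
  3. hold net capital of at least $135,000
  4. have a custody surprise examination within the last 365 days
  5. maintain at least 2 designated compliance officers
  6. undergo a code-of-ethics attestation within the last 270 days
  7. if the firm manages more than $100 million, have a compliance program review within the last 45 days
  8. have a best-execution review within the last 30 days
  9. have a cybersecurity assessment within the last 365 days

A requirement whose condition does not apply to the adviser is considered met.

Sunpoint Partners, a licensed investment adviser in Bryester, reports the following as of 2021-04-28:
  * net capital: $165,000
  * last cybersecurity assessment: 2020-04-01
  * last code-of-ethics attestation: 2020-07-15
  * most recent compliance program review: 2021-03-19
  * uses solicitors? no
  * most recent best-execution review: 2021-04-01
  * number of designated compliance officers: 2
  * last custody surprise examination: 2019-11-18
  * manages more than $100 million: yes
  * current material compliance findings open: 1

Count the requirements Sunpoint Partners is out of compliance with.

1. condition 'uses solicitors' does not hold → requirement n/a → met
2. material compliance findings open 1 ≤ 1 → met
3. net capital $165,000 ≥ $135,000 → met
4. custody surprise examination 527 days ago vs limit 365 → not met
5. designated compliance officers 2 ≥ 2 → met
6. code-of-ethics attestation 287 days ago vs limit 270 → not met
7. condition 'manages more than $100 million' holds; compliance program review 40 days ago vs limit 45 → met
8. best-execution review 27 days ago vs limit 30 → met
9. cybersecurity assessment 392 days ago vs limit 365 → not met
Not met: 3 of 9

3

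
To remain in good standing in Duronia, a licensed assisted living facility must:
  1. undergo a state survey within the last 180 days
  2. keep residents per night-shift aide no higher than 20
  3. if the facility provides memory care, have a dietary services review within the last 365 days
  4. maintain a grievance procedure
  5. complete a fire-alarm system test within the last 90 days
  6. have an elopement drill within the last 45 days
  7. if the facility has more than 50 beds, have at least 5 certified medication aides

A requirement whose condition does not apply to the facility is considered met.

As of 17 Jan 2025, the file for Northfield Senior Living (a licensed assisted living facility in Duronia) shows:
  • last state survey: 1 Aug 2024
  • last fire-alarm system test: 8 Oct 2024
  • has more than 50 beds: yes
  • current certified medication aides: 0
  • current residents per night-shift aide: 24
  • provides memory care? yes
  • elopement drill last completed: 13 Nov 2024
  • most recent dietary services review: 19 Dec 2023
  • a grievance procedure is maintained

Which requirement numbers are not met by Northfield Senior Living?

1. state survey 169 days ago vs limit 180 → met
2. residents per night-shift aide 24 > 20 → not met
3. condition 'provides memory care' holds; dietary services review 395 days ago vs limit 365 → not met
4. grievance procedure present → met
5. fire-alarm system test 101 days ago vs limit 90 → not met
6. elopement drill 65 days ago vs limit 45 → not met
7. condition 'has more than 50 beds' holds; certified medication aides 0 < 5 → not met
Not met: 2, 3, 5, 6, 7

2, 3, 5, 6, 7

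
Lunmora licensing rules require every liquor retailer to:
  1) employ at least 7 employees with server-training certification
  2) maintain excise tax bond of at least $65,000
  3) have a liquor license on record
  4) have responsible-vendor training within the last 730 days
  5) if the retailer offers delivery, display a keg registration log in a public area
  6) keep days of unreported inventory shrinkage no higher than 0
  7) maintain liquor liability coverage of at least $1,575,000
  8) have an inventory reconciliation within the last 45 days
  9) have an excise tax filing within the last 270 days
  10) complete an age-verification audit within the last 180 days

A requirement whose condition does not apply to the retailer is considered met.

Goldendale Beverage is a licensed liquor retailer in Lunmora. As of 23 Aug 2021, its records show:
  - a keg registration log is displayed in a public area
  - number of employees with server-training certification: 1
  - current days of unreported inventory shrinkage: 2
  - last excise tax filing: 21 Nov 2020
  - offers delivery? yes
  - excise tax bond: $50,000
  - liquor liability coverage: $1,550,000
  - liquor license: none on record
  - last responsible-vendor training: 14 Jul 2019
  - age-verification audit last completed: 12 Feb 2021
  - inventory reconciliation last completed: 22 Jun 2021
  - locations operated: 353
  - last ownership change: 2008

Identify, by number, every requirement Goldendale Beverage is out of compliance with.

1, 2, 3, 4, 6, 7, 8, 9, 10

1. employees with server-training certification 1 < 7 → not met
2. excise tax bond $50,000 < $65,000 → not met
3. liquor license absent → not met
4. responsible-vendor training 771 days ago vs limit 730 → not met
5. condition 'offers delivery' holds; keg registration log present → met
6. days of unreported inventory shrinkage 2 > 0 → not met
7. liquor liability coverage $1,550,000 < $1,575,000 → not met
8. inventory reconciliation 62 days ago vs limit 45 → not met
9. excise tax filing 275 days ago vs limit 270 → not met
10. age-verification audit 192 days ago vs limit 180 → not met
Not met: 1, 2, 3, 4, 6, 7, 8, 9, 10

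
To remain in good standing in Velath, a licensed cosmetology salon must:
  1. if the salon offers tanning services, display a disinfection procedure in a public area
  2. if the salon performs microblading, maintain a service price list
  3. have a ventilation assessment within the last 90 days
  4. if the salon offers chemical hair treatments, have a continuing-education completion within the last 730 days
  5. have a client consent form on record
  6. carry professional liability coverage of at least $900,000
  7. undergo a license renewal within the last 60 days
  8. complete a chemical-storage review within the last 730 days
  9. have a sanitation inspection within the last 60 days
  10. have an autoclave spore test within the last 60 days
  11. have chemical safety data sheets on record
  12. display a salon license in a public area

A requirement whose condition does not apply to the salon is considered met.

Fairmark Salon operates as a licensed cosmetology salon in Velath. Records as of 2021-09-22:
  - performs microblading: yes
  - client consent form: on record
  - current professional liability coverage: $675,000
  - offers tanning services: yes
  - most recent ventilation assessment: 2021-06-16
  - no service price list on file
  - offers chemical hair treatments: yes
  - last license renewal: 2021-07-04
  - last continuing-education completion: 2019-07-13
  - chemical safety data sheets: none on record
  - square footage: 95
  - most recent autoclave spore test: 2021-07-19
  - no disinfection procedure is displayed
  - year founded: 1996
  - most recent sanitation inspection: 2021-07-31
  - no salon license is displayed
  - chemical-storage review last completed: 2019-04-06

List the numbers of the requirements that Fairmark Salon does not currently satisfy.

1. condition 'offers tanning services' holds; disinfection procedure absent → not met
2. condition 'performs microblading' holds; service price list absent → not met
3. ventilation assessment 98 days ago vs limit 90 → not met
4. condition 'offers chemical hair treatments' holds; continuing-education completion 802 days ago vs limit 730 → not met
5. client consent form present → met
6. professional liability coverage $675,000 < $900,000 → not met
7. license renewal 80 days ago vs limit 60 → not met
8. chemical-storage review 900 days ago vs limit 730 → not met
9. sanitation inspection 53 days ago vs limit 60 → met
10. autoclave spore test 65 days ago vs limit 60 → not met
11. chemical safety data sheets absent → not met
12. salon license absent → not met
Not met: 1, 2, 3, 4, 6, 7, 8, 10, 11, 12

1, 2, 3, 4, 6, 7, 8, 10, 11, 12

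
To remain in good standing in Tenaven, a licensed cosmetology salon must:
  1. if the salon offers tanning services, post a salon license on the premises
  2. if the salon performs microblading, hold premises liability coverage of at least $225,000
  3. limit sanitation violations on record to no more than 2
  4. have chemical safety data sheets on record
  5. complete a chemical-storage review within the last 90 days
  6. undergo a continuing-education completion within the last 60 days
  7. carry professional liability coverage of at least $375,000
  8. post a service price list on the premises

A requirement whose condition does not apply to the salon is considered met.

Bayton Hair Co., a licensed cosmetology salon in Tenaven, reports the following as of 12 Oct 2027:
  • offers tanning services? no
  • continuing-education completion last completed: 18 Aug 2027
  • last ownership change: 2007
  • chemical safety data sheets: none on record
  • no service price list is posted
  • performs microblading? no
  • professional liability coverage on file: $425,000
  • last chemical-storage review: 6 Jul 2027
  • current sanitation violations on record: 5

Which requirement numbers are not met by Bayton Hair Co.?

3, 4, 5, 8

1. condition 'offers tanning services' does not hold → requirement n/a → met
2. condition 'performs microblading' does not hold → requirement n/a → met
3. sanitation violations on record 5 > 2 → not met
4. chemical safety data sheets absent → not met
5. chemical-storage review 98 days ago vs limit 90 → not met
6. continuing-education completion 55 days ago vs limit 60 → met
7. professional liability coverage $425,000 ≥ $375,000 → met
8. service price list absent → not met
Not met: 3, 4, 5, 8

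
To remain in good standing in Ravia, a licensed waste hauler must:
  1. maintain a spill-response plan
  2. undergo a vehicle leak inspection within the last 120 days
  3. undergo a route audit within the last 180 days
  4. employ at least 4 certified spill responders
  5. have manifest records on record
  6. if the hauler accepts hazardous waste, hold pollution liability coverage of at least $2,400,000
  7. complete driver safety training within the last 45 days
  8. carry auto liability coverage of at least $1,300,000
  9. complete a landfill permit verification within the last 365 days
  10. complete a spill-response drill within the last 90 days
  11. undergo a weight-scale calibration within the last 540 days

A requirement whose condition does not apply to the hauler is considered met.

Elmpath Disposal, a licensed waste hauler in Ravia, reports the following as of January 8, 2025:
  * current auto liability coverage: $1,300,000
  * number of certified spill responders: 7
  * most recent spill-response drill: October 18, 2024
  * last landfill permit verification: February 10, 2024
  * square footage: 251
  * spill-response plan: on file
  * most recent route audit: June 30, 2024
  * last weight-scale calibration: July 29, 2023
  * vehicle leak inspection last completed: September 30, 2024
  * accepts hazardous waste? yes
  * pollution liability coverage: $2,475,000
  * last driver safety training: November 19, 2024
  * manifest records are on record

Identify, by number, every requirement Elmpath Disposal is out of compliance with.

1. spill-response plan present → met
2. vehicle leak inspection 100 days ago vs limit 120 → met
3. route audit 192 days ago vs limit 180 → not met
4. certified spill responders 7 ≥ 4 → met
5. manifest records present → met
6. condition 'accepts hazardous waste' holds; pollution liability coverage $2,475,000 ≥ $2,400,000 → met
7. driver safety training 50 days ago vs limit 45 → not met
8. auto liability coverage $1,300,000 ≥ $1,300,000 → met
9. landfill permit verification 333 days ago vs limit 365 → met
10. spill-response drill 82 days ago vs limit 90 → met
11. weight-scale calibration 529 days ago vs limit 540 → met
Not met: 3, 7

3, 7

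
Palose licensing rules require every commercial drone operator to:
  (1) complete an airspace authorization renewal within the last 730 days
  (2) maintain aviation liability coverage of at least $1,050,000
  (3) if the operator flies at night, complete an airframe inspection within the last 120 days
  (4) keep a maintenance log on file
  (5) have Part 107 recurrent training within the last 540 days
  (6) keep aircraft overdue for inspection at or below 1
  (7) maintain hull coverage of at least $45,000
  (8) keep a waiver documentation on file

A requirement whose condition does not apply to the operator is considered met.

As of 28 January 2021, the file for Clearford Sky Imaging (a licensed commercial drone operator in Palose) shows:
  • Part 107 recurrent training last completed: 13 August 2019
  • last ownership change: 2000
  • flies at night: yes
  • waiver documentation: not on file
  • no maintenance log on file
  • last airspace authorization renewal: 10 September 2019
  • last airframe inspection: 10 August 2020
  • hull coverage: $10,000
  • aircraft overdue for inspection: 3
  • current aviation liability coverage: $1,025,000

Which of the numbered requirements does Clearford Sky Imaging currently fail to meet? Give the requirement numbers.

2, 3, 4, 6, 7, 8

1. airspace authorization renewal 506 days ago vs limit 730 → met
2. aviation liability coverage $1,025,000 < $1,050,000 → not met
3. condition 'flies at night' holds; airframe inspection 171 days ago vs limit 120 → not met
4. maintenance log absent → not met
5. Part 107 recurrent training 534 days ago vs limit 540 → met
6. aircraft overdue for inspection 3 > 1 → not met
7. hull coverage $10,000 < $45,000 → not met
8. waiver documentation absent → not met
Not met: 2, 3, 4, 6, 7, 8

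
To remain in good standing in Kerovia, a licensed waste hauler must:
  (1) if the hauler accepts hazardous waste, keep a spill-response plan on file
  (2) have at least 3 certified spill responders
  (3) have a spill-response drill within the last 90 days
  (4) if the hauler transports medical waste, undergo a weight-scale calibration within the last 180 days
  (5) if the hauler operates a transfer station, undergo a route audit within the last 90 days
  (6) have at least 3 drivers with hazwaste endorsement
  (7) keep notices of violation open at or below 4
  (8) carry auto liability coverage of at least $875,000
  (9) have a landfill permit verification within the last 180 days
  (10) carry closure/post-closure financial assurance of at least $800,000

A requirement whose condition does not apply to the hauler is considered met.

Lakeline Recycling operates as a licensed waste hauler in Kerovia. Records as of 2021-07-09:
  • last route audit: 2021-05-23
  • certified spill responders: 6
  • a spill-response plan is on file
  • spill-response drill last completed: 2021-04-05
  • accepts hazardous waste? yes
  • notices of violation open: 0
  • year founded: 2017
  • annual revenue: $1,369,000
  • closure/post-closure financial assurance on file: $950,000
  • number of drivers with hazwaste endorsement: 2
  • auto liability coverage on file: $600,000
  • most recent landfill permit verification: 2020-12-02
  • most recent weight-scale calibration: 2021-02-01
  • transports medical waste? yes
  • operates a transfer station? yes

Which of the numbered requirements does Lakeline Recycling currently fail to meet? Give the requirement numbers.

3, 6, 8, 9

1. condition 'accepts hazardous waste' holds; spill-response plan present → met
2. certified spill responders 6 ≥ 3 → met
3. spill-response drill 95 days ago vs limit 90 → not met
4. condition 'transports medical waste' holds; weight-scale calibration 158 days ago vs limit 180 → met
5. condition 'operates a transfer station' holds; route audit 47 days ago vs limit 90 → met
6. drivers with hazwaste endorsement 2 < 3 → not met
7. notices of violation open 0 ≤ 4 → met
8. auto liability coverage $600,000 < $875,000 → not met
9. landfill permit verification 219 days ago vs limit 180 → not met
10. closure/post-closure financial assurance $950,000 ≥ $800,000 → met
Not met: 3, 6, 8, 9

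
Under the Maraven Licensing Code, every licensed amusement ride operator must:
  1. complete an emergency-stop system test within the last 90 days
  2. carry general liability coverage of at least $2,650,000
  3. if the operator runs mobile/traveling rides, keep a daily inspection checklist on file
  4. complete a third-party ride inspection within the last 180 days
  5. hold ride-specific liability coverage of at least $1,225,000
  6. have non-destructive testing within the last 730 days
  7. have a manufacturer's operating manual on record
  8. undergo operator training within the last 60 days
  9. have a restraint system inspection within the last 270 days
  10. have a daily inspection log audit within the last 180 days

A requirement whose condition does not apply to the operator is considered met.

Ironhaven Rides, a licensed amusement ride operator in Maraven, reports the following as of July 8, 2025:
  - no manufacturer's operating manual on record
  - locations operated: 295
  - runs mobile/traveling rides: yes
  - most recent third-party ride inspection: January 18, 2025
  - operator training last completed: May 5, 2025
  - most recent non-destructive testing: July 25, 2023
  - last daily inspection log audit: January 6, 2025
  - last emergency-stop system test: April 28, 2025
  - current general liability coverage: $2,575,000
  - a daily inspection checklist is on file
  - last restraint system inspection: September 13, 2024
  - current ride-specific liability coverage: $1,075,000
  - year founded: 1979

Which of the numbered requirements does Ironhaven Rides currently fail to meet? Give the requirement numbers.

1. emergency-stop system test 71 days ago vs limit 90 → met
2. general liability coverage $2,575,000 < $2,650,000 → not met
3. condition 'runs mobile/traveling rides' holds; daily inspection checklist present → met
4. third-party ride inspection 171 days ago vs limit 180 → met
5. ride-specific liability coverage $1,075,000 < $1,225,000 → not met
6. non-destructive testing 714 days ago vs limit 730 → met
7. manufacturer's operating manual absent → not met
8. operator training 64 days ago vs limit 60 → not met
9. restraint system inspection 298 days ago vs limit 270 → not met
10. daily inspection log audit 183 days ago vs limit 180 → not met
Not met: 2, 5, 7, 8, 9, 10

2, 5, 7, 8, 9, 10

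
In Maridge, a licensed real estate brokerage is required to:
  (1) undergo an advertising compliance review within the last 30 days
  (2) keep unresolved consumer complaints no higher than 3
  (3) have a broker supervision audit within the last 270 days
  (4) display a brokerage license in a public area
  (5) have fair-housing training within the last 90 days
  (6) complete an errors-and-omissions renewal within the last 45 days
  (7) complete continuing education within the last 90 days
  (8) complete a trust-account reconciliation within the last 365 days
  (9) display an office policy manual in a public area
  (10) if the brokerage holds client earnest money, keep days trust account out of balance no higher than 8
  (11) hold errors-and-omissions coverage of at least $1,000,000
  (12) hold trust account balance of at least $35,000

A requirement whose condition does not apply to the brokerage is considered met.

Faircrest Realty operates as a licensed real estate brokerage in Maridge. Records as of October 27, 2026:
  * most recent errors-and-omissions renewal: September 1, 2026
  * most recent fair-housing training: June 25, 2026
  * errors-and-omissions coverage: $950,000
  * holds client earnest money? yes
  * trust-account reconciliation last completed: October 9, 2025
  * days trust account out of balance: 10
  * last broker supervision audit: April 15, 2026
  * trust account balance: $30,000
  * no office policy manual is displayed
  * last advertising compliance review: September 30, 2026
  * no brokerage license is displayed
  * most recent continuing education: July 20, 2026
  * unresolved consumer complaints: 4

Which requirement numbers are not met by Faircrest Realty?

2, 4, 5, 6, 7, 8, 9, 10, 11, 12

1. advertising compliance review 27 days ago vs limit 30 → met
2. unresolved consumer complaints 4 > 3 → not met
3. broker supervision audit 195 days ago vs limit 270 → met
4. brokerage license absent → not met
5. fair-housing training 124 days ago vs limit 90 → not met
6. errors-and-omissions renewal 56 days ago vs limit 45 → not met
7. continuing education 99 days ago vs limit 90 → not met
8. trust-account reconciliation 383 days ago vs limit 365 → not met
9. office policy manual absent → not met
10. condition 'holds client earnest money' holds; days trust account out of balance 10 > 8 → not met
11. errors-and-omissions coverage $950,000 < $1,000,000 → not met
12. trust account balance $30,000 < $35,000 → not met
Not met: 2, 4, 5, 6, 7, 8, 9, 10, 11, 12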